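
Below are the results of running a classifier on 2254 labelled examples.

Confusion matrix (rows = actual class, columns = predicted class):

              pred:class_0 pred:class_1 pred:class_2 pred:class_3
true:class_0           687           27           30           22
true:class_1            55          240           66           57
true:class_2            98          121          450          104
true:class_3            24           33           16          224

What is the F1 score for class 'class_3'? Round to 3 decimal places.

One-vs-rest for 'class_3': TP = diagonal; FP = other classes predicted 'class_3'; FN = 'class_3' predicted as other.
F1 score = 2·TP/(2·TP+FP+FN).
class_3: TP=224, FP=22+57+104=183, FN=24+33+16=73 → 448/704 = 0.6364

0.636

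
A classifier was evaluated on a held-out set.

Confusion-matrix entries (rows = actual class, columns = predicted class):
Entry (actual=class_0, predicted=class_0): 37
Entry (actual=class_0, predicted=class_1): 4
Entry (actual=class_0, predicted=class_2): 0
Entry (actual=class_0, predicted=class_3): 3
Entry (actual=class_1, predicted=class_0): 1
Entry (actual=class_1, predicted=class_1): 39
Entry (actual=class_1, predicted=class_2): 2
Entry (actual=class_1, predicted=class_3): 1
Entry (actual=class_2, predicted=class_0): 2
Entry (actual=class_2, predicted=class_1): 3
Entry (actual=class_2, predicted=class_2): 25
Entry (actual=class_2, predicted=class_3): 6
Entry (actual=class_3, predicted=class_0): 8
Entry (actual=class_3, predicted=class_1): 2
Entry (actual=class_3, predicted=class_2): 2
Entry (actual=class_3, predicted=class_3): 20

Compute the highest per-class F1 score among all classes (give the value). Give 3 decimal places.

0.857

Per-class F1 score (2·TP/(2·TP+FP+FN)):
  class_0: TP=37, FP=1+2+8=11, FN=4+0+3=7 → 74/92 = 0.8043
  class_1: TP=39, FP=4+3+2=9, FN=1+2+1=4 → 78/91 = 0.8571
  class_2: TP=25, FP=0+2+2=4, FN=2+3+6=11 → 50/65 = 0.7692
  class_3: TP=20, FP=3+1+6=10, FN=8+2+2=12 → 40/62 = 0.6452
Highest is class 'class_1' with F1 score = 0.857.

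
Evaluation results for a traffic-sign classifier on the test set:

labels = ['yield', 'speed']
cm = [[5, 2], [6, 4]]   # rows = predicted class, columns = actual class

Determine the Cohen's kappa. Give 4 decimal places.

0.1053

Observed agreement pₒ = trace/N = 9/17 = 0.52941
Expected agreement pₑ = Σ (rowᵢ·colᵢ)/N² = (11·7 + 6·10)/17² = 0.47405
κ = (pₒ − pₑ)/(1 − pₑ) = (0.52941 − 0.47405)/(1 − 0.47405) = 0.1053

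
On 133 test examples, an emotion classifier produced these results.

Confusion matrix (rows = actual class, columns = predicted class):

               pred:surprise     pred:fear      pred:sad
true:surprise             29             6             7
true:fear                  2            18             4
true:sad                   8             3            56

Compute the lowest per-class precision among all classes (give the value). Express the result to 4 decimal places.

Per-class precision (TP/(TP+FP)):
  surprise: TP=29, FP=2+8=10 → 29/39 = 0.74359
  fear: TP=18, FP=6+3=9 → 18/27 = 0.66667
  sad: TP=56, FP=7+4=11 → 56/67 = 0.83582
Lowest is class 'fear' with precision = 0.6667.

0.6667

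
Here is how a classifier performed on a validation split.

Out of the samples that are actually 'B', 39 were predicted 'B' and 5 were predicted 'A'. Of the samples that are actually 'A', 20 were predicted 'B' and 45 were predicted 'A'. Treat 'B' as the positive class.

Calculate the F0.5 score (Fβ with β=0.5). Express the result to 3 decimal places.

Fβ = (1+β²)·TP / ((1+β²)·TP + β²·FN + FP), with β²=1/4
= 1.25·39 / (1.25·39 + 0.25·5 + 20) = 0.696

0.696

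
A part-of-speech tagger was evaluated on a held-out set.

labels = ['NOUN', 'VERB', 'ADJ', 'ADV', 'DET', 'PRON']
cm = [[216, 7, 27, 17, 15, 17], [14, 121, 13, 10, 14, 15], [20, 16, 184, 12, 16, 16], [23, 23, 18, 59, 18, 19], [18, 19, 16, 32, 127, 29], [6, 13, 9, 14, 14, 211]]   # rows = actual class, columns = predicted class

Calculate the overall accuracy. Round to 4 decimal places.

0.6474

Accuracy = trace / total = (216+121+184+59+127+211=918) / 1418 = 918/1418 = 0.6474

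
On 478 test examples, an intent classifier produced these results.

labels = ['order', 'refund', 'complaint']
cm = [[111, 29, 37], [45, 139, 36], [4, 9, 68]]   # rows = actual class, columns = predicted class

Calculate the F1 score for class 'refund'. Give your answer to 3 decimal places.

0.700

Take TP from the diagonal, FP from the rest of the 'refund' prediction marginal, FN from the rest of the 'refund' actual marginal.
F1 score = 2·TP/(2·TP+FP+FN).
refund: TP=139, FP=29+9=38, FN=45+36=81 → 278/397 = 0.7003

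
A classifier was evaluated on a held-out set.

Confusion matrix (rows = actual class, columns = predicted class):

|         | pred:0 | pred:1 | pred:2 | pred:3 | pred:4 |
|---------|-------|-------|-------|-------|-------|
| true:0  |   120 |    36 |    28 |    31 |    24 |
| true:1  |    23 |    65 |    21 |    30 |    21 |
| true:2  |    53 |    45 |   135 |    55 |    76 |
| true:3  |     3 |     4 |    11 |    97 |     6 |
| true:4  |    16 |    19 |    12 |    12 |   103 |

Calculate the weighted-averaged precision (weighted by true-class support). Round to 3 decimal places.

0.533

Per-class precision (TP/(TP+FP)):
  0: TP=120, FP=23+53+3+16=95 → 120/215 = 0.5581
  1: TP=65, FP=36+45+4+19=104 → 65/169 = 0.3846
  2: TP=135, FP=28+21+11+12=72 → 135/207 = 0.6522
  3: TP=97, FP=31+30+55+12=128 → 97/225 = 0.4311
  4: TP=103, FP=24+21+76+6=127 → 103/230 = 0.4478
Weighted-precision = Σ (supportᵢ/N)·precisionᵢ with N=1046: (239/1046)·0.5581 + (160/1046)·0.3846 + (364/1046)·0.6522 + (121/1046)·0.4311 + (162/1046)·0.4478 = 0.533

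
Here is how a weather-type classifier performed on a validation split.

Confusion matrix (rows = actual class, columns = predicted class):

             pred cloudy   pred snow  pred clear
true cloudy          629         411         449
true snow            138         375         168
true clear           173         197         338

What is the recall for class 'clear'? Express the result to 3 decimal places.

One-vs-rest for 'clear': TP = diagonal; FP = other classes predicted 'clear'; FN = 'clear' predicted as other.
recall = TP/(TP+FN).
clear: TP=338, FN=173+197=370 → 338/708 = 0.4774

0.477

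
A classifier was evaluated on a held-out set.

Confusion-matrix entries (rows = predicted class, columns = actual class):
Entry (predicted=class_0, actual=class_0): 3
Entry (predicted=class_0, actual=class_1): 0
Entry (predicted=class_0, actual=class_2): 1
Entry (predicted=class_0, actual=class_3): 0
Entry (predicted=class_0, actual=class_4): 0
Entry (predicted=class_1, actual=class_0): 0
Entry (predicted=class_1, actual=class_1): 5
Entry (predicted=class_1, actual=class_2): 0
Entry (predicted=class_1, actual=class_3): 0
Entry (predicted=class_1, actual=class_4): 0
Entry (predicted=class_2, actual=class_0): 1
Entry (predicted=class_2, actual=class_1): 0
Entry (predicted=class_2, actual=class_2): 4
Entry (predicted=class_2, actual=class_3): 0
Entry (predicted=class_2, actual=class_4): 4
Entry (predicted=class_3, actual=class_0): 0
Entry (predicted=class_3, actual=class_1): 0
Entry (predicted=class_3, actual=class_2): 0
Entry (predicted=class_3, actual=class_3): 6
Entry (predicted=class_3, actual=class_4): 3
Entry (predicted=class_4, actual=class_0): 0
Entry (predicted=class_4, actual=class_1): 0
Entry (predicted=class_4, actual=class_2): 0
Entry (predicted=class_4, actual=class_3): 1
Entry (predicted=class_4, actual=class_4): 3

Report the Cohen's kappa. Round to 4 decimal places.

Observed agreement pₒ = trace/N = 21/31 = 0.67742
Expected agreement pₑ = Σ (rowᵢ·colᵢ)/N² = (4·4 + 5·5 + 5·9 + 7·9 + 10·4)/31² = 0.19667
κ = (pₒ − pₑ)/(1 − pₑ) = (0.67742 − 0.19667)/(1 − 0.19667) = 0.5984

0.5984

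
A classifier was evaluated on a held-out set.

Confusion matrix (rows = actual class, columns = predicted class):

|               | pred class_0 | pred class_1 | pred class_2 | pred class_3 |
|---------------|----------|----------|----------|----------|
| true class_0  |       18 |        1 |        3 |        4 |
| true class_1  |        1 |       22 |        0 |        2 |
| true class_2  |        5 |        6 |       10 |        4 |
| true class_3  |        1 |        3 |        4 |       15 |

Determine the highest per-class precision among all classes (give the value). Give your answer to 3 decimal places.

0.720

Per-class precision (TP/(TP+FP)):
  class_0: TP=18, FP=1+5+1=7 → 18/25 = 0.7200
  class_1: TP=22, FP=1+6+3=10 → 22/32 = 0.6875
  class_2: TP=10, FP=3+0+4=7 → 10/17 = 0.5882
  class_3: TP=15, FP=4+2+4=10 → 15/25 = 0.6000
Highest is class 'class_0' with precision = 0.720.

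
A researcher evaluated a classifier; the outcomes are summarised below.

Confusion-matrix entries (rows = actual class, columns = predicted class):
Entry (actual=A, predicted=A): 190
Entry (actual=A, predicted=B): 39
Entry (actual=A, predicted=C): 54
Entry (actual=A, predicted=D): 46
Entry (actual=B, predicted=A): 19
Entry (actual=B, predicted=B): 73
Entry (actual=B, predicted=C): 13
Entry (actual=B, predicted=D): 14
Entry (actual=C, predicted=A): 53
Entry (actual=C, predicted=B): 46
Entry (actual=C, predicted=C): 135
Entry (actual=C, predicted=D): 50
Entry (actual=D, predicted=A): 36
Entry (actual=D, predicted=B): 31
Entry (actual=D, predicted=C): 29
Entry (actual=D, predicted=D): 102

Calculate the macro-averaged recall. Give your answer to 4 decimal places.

0.5454

Per-class recall (TP/(TP+FN)):
  A: TP=190, FN=39+54+46=139 → 190/329 = 0.57751
  B: TP=73, FN=19+13+14=46 → 73/119 = 0.61345
  C: TP=135, FN=53+46+50=149 → 135/284 = 0.47535
  D: TP=102, FN=36+31+29=96 → 102/198 = 0.51515
Macro-recall = mean = (0.57751 + 0.61345 + 0.47535 + 0.51515) / 4 = 0.5454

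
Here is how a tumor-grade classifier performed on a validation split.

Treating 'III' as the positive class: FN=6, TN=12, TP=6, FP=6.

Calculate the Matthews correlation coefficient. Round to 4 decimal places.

MCC = (TP·TN − FP·FN) / √((TP+FP)(TP+FN)(TN+FP)(TN+FN))
Numerator = 6·12 − 6·6 = 36
Denominator = √(12·12·18·18) = √46656 = 216.0000
MCC = 36 / 216.0000 = 0.1667

0.1667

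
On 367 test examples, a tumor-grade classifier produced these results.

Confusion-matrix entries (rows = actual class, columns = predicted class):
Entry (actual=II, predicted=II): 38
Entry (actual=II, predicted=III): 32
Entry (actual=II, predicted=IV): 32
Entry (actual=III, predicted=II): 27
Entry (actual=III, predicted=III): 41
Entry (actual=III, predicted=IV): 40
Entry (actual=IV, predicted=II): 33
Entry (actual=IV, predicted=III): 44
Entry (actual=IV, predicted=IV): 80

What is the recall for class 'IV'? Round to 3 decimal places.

0.510

Treat 'IV' as positive and all other classes as negative.
recall = TP/(TP+FN).
IV: TP=80, FN=33+44=77 → 80/157 = 0.5096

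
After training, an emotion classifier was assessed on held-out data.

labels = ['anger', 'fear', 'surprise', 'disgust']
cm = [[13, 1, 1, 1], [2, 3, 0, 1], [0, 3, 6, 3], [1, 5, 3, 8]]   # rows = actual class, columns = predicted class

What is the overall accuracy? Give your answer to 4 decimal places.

0.5882

Accuracy = trace / total = (13+3+6+8=30) / 51 = 30/51 = 0.5882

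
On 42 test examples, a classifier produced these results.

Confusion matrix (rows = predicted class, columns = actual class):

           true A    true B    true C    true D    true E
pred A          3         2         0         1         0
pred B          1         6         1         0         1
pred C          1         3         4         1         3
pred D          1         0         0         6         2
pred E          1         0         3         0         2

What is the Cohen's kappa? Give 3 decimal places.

Observed agreement pₒ = trace/N = 21/42 = 0.5000
Expected agreement pₑ = Σ (rowᵢ·colᵢ)/N² = (7·6 + 11·9 + 8·12 + 8·9 + 8·6)/42² = 0.2024
κ = (pₒ − pₑ)/(1 − pₑ) = (0.5000 − 0.2024)/(1 − 0.2024) = 0.373

0.373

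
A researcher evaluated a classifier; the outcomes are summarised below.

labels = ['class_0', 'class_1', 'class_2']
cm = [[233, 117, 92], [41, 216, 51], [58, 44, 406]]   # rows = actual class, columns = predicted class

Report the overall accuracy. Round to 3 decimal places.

Accuracy = trace / total = (233+216+406=855) / 1258 = 855/1258 = 0.680

0.680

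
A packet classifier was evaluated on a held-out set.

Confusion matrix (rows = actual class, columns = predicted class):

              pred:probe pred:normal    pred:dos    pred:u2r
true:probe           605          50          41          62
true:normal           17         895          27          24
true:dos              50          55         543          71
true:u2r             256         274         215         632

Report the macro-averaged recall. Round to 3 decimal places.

Per-class recall (TP/(TP+FN)):
  probe: TP=605, FN=50+41+62=153 → 605/758 = 0.7982
  normal: TP=895, FN=17+27+24=68 → 895/963 = 0.9294
  dos: TP=543, FN=50+55+71=176 → 543/719 = 0.7552
  u2r: TP=632, FN=256+274+215=745 → 632/1377 = 0.4590
Macro-recall = mean = (0.7982 + 0.9294 + 0.7552 + 0.4590) / 4 = 0.735

0.735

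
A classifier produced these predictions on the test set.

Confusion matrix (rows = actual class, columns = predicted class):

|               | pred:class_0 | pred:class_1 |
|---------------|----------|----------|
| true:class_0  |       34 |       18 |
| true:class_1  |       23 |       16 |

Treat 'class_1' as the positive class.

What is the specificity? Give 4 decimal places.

Specificity = TN/(TN+FP) = 34/(34+18) = 0.6538

0.6538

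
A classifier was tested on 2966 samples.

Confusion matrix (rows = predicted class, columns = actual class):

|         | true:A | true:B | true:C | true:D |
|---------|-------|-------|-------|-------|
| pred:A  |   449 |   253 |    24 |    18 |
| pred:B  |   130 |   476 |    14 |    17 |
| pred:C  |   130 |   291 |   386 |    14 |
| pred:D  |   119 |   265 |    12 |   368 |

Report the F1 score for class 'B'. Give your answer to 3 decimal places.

Treat 'B' as positive and all other classes as negative.
F1 score = 2·TP/(2·TP+FP+FN).
B: TP=476, FP=130+14+17=161, FN=253+291+265=809 → 952/1922 = 0.4953

0.495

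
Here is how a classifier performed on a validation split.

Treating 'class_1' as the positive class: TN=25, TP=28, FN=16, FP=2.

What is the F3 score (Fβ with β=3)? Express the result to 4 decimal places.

0.6573

Fβ = (1+β²)·TP / ((1+β²)·TP + β²·FN + FP), with β²=9
= 10·28 / (10·28 + 9·16 + 2) = 0.6573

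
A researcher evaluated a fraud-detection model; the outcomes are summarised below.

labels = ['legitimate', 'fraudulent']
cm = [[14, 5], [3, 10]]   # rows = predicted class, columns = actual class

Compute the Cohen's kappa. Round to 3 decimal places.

0.494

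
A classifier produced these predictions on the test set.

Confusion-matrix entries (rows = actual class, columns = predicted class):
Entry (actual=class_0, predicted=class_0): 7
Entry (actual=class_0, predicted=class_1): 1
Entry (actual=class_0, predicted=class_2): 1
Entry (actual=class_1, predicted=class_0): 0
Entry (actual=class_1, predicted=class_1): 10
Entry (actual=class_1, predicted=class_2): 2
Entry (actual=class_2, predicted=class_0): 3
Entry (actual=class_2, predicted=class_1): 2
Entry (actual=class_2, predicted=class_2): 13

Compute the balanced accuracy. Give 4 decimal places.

0.7778

Balanced accuracy = mean of per-class recall.
  class_0: recall = 7/9 = 0.77778
  class_1: recall = 10/12 = 0.83333
  class_2: recall = 13/18 = 0.72222
Mean = (0.77778 + 0.83333 + 0.72222) / 3 = 0.7778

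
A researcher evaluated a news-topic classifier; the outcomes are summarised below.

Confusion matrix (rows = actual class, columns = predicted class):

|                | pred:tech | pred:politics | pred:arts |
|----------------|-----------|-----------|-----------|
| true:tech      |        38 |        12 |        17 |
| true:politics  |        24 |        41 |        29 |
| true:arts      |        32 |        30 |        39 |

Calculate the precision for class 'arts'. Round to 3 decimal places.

0.459

Treat 'arts' as positive and all other classes as negative.
precision = TP/(TP+FP).
arts: TP=39, FP=17+29=46 → 39/85 = 0.4588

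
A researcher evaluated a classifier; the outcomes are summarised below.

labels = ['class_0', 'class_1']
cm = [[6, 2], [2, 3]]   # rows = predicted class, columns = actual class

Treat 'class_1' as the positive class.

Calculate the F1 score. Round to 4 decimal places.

0.6000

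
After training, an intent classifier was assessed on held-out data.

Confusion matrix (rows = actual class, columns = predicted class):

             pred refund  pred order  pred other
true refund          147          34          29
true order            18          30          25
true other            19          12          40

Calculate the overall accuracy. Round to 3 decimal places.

0.613

Accuracy = trace / total = (147+30+40=217) / 354 = 217/354 = 0.613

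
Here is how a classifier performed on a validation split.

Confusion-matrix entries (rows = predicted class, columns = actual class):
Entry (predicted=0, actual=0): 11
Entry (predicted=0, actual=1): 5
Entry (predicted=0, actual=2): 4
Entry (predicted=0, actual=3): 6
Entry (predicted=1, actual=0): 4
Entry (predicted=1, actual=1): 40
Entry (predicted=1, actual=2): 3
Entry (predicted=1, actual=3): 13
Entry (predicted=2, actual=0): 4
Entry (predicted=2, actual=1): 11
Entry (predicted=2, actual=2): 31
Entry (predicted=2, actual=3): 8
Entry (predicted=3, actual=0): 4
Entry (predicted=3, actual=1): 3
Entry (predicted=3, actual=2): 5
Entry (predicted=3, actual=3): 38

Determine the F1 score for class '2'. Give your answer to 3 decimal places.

0.639

Treat '2' as positive and all other classes as negative.
F1 score = 2·TP/(2·TP+FP+FN).
2: TP=31, FP=4+11+8=23, FN=4+3+5=12 → 62/97 = 0.6392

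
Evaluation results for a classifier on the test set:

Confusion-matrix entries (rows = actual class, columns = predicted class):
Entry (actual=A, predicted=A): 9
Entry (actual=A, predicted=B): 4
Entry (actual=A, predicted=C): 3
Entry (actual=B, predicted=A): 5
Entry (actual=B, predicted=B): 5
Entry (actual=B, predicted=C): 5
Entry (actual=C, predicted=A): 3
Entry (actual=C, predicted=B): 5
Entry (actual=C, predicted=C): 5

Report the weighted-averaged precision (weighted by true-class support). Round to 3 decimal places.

0.428

Per-class precision (TP/(TP+FP)):
  A: TP=9, FP=5+3=8 → 9/17 = 0.5294
  B: TP=5, FP=4+5=9 → 5/14 = 0.3571
  C: TP=5, FP=3+5=8 → 5/13 = 0.3846
Weighted-precision = Σ (supportᵢ/N)·precisionᵢ with N=44: (16/44)·0.5294 + (15/44)·0.3571 + (13/44)·0.3846 = 0.428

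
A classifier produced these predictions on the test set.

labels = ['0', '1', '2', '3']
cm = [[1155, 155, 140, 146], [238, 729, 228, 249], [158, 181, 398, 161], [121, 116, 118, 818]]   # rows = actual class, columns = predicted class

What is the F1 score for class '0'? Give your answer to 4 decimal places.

0.7069

Take TP from the diagonal, FP from the rest of the '0' prediction marginal, FN from the rest of the '0' actual marginal.
F1 score = 2·TP/(2·TP+FP+FN).
0: TP=1155, FP=238+158+121=517, FN=155+140+146=441 → 2310/3268 = 0.70685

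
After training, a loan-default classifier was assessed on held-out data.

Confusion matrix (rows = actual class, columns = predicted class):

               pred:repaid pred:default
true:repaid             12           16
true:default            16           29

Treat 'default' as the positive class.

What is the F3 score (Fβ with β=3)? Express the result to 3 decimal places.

Fβ = (1+β²)·TP / ((1+β²)·TP + β²·FN + FP), with β²=9
= 10·29 / (10·29 + 9·16 + 16) = 0.644

0.644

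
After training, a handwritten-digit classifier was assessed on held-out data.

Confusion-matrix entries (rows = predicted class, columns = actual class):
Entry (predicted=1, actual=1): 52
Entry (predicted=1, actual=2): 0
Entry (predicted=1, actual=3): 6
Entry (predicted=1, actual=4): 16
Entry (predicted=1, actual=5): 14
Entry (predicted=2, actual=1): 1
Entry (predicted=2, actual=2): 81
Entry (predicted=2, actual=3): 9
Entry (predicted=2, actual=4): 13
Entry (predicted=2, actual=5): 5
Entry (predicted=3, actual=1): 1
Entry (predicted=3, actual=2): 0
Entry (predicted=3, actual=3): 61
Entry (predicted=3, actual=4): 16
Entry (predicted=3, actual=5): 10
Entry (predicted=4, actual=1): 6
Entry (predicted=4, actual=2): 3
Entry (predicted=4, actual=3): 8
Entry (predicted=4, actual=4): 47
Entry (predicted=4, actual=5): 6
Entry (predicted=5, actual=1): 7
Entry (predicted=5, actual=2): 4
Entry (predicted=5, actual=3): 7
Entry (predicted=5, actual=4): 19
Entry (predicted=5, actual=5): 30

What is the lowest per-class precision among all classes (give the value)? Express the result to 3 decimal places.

Per-class precision (TP/(TP+FP)):
  1: TP=52, FP=0+6+16+14=36 → 52/88 = 0.5909
  2: TP=81, FP=1+9+13+5=28 → 81/109 = 0.7431
  3: TP=61, FP=1+0+16+10=27 → 61/88 = 0.6932
  4: TP=47, FP=6+3+8+6=23 → 47/70 = 0.6714
  5: TP=30, FP=7+4+7+19=37 → 30/67 = 0.4478
Lowest is class '5' with precision = 0.448.

0.448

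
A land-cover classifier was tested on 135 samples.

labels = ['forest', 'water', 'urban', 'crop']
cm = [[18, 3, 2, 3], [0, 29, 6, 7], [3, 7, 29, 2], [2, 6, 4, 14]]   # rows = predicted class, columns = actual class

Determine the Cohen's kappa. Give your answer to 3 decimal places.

Observed agreement pₒ = trace/N = 90/135 = 0.6667
Expected agreement pₑ = Σ (rowᵢ·colᵢ)/N² = (23·26 + 45·42 + 41·41 + 26·26)/135² = 0.2658
κ = (pₒ − pₑ)/(1 − pₑ) = (0.6667 − 0.2658)/(1 − 0.2658) = 0.546

0.546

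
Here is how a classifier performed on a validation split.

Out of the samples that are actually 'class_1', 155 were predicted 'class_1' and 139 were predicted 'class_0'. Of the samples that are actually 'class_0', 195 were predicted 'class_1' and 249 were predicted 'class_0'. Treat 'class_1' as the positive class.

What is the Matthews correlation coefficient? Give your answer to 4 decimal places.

0.0863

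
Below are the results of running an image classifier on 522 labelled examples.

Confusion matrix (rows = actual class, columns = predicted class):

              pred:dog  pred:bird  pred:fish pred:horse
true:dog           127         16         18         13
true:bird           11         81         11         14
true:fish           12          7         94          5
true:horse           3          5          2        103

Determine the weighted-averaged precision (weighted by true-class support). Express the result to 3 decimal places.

Per-class precision (TP/(TP+FP)):
  dog: TP=127, FP=11+12+3=26 → 127/153 = 0.8301
  bird: TP=81, FP=16+7+5=28 → 81/109 = 0.7431
  fish: TP=94, FP=18+11+2=31 → 94/125 = 0.7520
  horse: TP=103, FP=13+14+5=32 → 103/135 = 0.7630
Weighted-precision = Σ (supportᵢ/N)·precisionᵢ with N=522: (174/522)·0.8301 + (117/522)·0.7431 + (118/522)·0.7520 + (113/522)·0.7630 = 0.778

0.778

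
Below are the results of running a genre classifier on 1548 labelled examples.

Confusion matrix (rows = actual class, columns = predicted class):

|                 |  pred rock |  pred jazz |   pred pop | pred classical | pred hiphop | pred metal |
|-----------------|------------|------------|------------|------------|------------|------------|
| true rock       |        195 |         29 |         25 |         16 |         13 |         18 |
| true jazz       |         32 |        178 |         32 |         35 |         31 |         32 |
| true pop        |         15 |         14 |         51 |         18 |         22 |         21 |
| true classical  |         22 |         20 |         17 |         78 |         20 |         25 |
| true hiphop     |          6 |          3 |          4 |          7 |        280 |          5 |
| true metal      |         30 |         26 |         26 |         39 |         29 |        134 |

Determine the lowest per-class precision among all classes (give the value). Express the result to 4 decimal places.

0.3290

Per-class precision (TP/(TP+FP)):
  rock: TP=195, FP=32+15+22+6+30=105 → 195/300 = 0.65000
  jazz: TP=178, FP=29+14+20+3+26=92 → 178/270 = 0.65926
  pop: TP=51, FP=25+32+17+4+26=104 → 51/155 = 0.32903
  classical: TP=78, FP=16+35+18+7+39=115 → 78/193 = 0.40415
  hiphop: TP=280, FP=13+31+22+20+29=115 → 280/395 = 0.70886
  metal: TP=134, FP=18+32+21+25+5=101 → 134/235 = 0.57021
Lowest is class 'pop' with precision = 0.3290.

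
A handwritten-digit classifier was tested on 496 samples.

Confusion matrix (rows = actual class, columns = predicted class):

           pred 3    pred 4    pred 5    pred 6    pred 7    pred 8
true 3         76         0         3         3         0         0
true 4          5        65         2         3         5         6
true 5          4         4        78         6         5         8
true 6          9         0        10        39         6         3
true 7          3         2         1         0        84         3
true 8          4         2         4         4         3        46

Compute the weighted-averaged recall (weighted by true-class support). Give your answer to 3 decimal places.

0.782

Per-class recall (TP/(TP+FN)):
  3: TP=76, FN=0+3+3+0+0=6 → 76/82 = 0.9268
  4: TP=65, FN=5+2+3+5+6=21 → 65/86 = 0.7558
  5: TP=78, FN=4+4+6+5+8=27 → 78/105 = 0.7429
  6: TP=39, FN=9+0+10+6+3=28 → 39/67 = 0.5821
  7: TP=84, FN=3+2+1+0+3=9 → 84/93 = 0.9032
  8: TP=46, FN=4+2+4+4+3=17 → 46/63 = 0.7302
Weighted-recall = Σ (supportᵢ/N)·recallᵢ with N=496: (82/496)·0.9268 + (86/496)·0.7558 + (105/496)·0.7429 + (67/496)·0.5821 + (93/496)·0.9032 + (63/496)·0.7302 = 0.782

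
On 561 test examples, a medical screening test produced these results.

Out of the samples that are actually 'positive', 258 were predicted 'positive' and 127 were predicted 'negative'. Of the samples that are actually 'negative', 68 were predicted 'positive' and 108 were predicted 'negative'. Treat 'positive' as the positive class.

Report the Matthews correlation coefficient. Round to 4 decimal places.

0.2669

MCC = (TP·TN − FP·FN) / √((TP+FP)(TP+FN)(TN+FP)(TN+FN))
Numerator = 258·108 − 68·127 = 19228
Denominator = √(326·385·176·235) = √5191093600 = 72049.2443
MCC = 19228 / 72049.2443 = 0.2669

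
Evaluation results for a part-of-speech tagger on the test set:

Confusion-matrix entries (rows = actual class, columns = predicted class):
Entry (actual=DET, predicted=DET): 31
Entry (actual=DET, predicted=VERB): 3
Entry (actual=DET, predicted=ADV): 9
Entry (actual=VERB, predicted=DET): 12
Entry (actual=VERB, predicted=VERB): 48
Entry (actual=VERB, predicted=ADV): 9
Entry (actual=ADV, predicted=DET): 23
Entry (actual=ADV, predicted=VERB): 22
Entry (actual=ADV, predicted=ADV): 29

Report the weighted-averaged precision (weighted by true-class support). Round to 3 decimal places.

Per-class precision (TP/(TP+FP)):
  DET: TP=31, FP=12+23=35 → 31/66 = 0.4697
  VERB: TP=48, FP=3+22=25 → 48/73 = 0.6575
  ADV: TP=29, FP=9+9=18 → 29/47 = 0.6170
Weighted-precision = Σ (supportᵢ/N)·precisionᵢ with N=186: (43/186)·0.4697 + (69/186)·0.6575 + (74/186)·0.6170 = 0.598

0.598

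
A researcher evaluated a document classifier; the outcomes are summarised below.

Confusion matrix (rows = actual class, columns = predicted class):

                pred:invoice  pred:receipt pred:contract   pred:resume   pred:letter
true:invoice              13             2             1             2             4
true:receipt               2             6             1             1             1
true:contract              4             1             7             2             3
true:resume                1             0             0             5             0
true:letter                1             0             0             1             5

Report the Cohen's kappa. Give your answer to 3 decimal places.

Observed agreement pₒ = trace/N = 36/63 = 0.5714
Expected agreement pₑ = Σ (rowᵢ·colᵢ)/N² = (22·21 + 11·9 + 17·9 + 6·11 + 7·13)/63² = 0.2195
κ = (pₒ − pₑ)/(1 − pₑ) = (0.5714 − 0.2195)/(1 − 0.2195) = 0.451

0.451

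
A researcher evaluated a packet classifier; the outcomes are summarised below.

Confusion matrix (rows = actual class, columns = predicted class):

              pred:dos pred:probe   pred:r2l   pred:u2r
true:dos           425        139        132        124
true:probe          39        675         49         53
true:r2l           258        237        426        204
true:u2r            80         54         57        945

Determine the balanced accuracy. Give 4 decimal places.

0.6390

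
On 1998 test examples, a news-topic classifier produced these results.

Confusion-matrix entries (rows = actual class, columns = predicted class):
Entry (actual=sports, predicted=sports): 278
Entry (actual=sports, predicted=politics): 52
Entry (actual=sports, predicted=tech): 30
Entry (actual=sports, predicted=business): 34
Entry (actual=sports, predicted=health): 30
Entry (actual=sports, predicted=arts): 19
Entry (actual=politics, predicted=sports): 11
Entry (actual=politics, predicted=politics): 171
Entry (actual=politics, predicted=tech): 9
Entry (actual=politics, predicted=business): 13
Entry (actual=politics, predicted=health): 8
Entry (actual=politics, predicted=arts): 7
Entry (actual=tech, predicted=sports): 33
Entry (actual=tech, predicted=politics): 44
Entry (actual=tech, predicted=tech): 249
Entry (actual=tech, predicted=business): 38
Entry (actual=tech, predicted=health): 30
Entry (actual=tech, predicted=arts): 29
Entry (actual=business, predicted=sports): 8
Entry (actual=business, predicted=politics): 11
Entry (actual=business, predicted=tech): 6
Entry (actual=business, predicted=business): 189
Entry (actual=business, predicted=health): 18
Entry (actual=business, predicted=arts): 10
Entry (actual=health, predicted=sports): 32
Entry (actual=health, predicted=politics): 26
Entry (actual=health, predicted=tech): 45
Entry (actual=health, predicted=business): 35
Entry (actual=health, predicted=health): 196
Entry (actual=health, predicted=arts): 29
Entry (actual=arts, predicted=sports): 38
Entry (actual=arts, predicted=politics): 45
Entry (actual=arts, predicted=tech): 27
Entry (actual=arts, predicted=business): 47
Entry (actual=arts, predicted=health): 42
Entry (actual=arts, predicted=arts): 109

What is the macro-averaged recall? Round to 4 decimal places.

Per-class recall (TP/(TP+FN)):
  sports: TP=278, FN=52+30+34+30+19=165 → 278/443 = 0.62754
  politics: TP=171, FN=11+9+13+8+7=48 → 171/219 = 0.78082
  tech: TP=249, FN=33+44+38+30+29=174 → 249/423 = 0.58865
  business: TP=189, FN=8+11+6+18+10=53 → 189/242 = 0.78099
  health: TP=196, FN=32+26+45+35+29=167 → 196/363 = 0.53994
  arts: TP=109, FN=38+45+27+47+42=199 → 109/308 = 0.35390
Macro-recall = mean = (0.62754 + 0.78082 + 0.58865 + 0.78099 + 0.53994 + 0.35390) / 6 = 0.6120

0.6120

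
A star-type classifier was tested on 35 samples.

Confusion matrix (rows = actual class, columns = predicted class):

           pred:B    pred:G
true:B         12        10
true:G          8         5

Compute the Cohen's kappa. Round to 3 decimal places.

-0.068

Observed agreement pₒ = trace/N = 17/35 = 0.4857
Expected agreement pₑ = Σ (rowᵢ·colᵢ)/N² = (22·20 + 13·15)/35² = 0.5184
κ = (pₒ − pₑ)/(1 − pₑ) = (0.4857 − 0.5184)/(1 − 0.5184) = -0.068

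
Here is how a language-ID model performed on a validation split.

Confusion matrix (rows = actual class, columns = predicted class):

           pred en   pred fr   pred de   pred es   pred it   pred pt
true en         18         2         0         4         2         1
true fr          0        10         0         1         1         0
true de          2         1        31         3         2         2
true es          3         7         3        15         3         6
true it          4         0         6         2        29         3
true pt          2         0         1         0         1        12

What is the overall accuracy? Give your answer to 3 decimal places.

0.650

Accuracy = trace / total = (18+10+31+15+29+12=115) / 177 = 115/177 = 0.650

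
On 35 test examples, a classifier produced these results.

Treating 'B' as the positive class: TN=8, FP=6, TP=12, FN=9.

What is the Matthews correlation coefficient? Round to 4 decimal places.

MCC = (TP·TN − FP·FN) / √((TP+FP)(TP+FN)(TN+FP)(TN+FN))
Numerator = 12·8 − 6·9 = 42
Denominator = √(18·21·14·17) = √89964 = 299.9400
MCC = 42 / 299.9400 = 0.1400

0.1400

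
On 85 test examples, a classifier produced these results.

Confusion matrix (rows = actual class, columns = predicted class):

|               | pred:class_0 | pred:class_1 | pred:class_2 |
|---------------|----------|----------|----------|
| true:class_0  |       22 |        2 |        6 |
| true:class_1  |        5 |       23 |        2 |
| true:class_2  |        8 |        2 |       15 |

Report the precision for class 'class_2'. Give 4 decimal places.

0.6522

One-vs-rest for 'class_2': TP = diagonal; FP = other classes predicted 'class_2'; FN = 'class_2' predicted as other.
precision = TP/(TP+FP).
class_2: TP=15, FP=6+2=8 → 15/23 = 0.65217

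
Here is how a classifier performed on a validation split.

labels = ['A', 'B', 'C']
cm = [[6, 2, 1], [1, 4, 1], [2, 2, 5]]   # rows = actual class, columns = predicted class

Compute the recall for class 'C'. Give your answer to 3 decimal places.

0.556

recall = TP/(TP+FN).
C: TP=5, FN=2+2=4 → 5/9 = 0.5556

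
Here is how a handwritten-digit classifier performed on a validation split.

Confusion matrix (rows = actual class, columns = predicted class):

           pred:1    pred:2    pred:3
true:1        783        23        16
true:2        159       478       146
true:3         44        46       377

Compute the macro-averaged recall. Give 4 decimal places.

Per-class recall (TP/(TP+FN)):
  1: TP=783, FN=23+16=39 → 783/822 = 0.95255
  2: TP=478, FN=159+146=305 → 478/783 = 0.61047
  3: TP=377, FN=44+46=90 → 377/467 = 0.80728
Macro-recall = mean = (0.95255 + 0.61047 + 0.80728) / 3 = 0.7901

0.7901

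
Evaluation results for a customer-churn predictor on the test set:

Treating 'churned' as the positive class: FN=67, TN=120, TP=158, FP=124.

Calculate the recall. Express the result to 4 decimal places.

0.7022

Recall = TP/(TP+FN) = 158/(158+67) = 158/225 = 0.7022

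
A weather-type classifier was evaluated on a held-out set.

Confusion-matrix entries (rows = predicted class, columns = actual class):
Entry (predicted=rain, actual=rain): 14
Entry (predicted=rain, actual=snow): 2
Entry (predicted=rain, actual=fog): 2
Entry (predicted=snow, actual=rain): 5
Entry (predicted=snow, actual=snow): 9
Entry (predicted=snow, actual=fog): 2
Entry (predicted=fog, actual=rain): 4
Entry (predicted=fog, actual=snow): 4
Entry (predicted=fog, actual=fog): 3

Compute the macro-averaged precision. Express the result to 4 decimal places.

0.5377

Per-class precision (TP/(TP+FP)):
  rain: TP=14, FP=2+2=4 → 14/18 = 0.77778
  snow: TP=9, FP=5+2=7 → 9/16 = 0.56250
  fog: TP=3, FP=4+4=8 → 3/11 = 0.27273
Macro-precision = mean = (0.77778 + 0.56250 + 0.27273) / 3 = 0.5377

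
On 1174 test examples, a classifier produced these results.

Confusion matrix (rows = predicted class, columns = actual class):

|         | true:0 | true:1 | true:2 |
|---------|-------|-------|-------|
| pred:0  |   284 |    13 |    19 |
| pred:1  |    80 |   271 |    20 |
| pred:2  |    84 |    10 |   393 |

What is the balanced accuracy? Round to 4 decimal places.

Balanced accuracy = mean of per-class recall.
  0: recall = 284/448 = 0.63393
  1: recall = 271/294 = 0.92177
  2: recall = 393/432 = 0.90972
Mean = (0.63393 + 0.92177 + 0.90972) / 3 = 0.8218

0.8218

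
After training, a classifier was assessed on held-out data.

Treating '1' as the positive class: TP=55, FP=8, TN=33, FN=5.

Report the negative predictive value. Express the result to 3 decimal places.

NPV = TN/(TN+FN) = 33/(33+5) = 0.868

0.868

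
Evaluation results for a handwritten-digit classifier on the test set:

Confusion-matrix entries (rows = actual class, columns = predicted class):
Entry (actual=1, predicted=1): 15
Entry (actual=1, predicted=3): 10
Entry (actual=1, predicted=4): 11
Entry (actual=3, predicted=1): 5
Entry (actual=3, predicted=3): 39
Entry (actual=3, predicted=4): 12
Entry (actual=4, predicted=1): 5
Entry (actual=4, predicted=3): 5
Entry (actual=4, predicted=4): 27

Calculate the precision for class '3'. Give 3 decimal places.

0.722

One-vs-rest for '3': TP = diagonal; FP = other classes predicted '3'; FN = '3' predicted as other.
precision = TP/(TP+FP).
3: TP=39, FP=10+5=15 → 39/54 = 0.7222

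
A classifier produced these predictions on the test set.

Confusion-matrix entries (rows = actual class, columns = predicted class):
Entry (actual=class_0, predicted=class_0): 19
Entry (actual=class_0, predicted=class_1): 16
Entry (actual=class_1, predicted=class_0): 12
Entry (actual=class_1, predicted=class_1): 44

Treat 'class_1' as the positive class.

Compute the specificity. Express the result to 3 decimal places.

0.543

Specificity = TN/(TN+FP) = 19/(19+16) = 0.543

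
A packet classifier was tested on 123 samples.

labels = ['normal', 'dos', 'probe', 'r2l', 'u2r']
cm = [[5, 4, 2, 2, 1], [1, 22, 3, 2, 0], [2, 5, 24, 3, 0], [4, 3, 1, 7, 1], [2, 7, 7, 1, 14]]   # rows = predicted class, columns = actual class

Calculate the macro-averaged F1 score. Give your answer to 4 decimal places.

0.5436

Per-class F1 score (2·TP/(2·TP+FP+FN)):
  normal: TP=5, FP=4+2+2+1=9, FN=1+2+4+2=9 → 10/28 = 0.35714
  dos: TP=22, FP=1+3+2+0=6, FN=4+5+3+7=19 → 44/69 = 0.63768
  probe: TP=24, FP=2+5+3+0=10, FN=2+3+1+7=13 → 48/71 = 0.67606
  r2l: TP=7, FP=4+3+1+1=9, FN=2+2+3+1=8 → 14/31 = 0.45161
  u2r: TP=14, FP=2+7+7+1=17, FN=1+0+0+1=2 → 28/47 = 0.59574
Macro-F1 score = mean = (0.35714 + 0.63768 + 0.67606 + 0.45161 + 0.59574) / 5 = 0.5436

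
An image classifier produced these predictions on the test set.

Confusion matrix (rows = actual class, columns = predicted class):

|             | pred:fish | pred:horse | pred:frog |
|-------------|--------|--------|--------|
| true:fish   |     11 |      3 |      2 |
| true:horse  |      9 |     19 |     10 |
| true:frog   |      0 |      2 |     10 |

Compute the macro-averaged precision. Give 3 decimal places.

Per-class precision (TP/(TP+FP)):
  fish: TP=11, FP=9+0=9 → 11/20 = 0.5500
  horse: TP=19, FP=3+2=5 → 19/24 = 0.7917
  frog: TP=10, FP=2+10=12 → 10/22 = 0.4545
Macro-precision = mean = (0.5500 + 0.7917 + 0.4545) / 3 = 0.599

0.599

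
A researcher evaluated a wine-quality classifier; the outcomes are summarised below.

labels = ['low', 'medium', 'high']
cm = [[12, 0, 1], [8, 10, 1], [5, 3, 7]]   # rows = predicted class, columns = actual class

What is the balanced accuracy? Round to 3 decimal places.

0.676

Balanced accuracy = mean of per-class recall.
  low: recall = 12/25 = 0.4800
  medium: recall = 10/13 = 0.7692
  high: recall = 7/9 = 0.7778
Mean = (0.4800 + 0.7692 + 0.7778) / 3 = 0.676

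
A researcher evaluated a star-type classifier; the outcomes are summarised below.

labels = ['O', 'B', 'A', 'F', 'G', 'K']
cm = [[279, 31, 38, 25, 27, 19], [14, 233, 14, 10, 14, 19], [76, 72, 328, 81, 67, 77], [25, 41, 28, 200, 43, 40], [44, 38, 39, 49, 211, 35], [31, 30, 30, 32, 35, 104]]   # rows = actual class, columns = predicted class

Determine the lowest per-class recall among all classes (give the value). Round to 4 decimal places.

0.3969

Per-class recall (TP/(TP+FN)):
  O: TP=279, FN=31+38+25+27+19=140 → 279/419 = 0.66587
  B: TP=233, FN=14+14+10+14+19=71 → 233/304 = 0.76645
  A: TP=328, FN=76+72+81+67+77=373 → 328/701 = 0.46790
  F: TP=200, FN=25+41+28+43+40=177 → 200/377 = 0.53050
  G: TP=211, FN=44+38+39+49+35=205 → 211/416 = 0.50721
  K: TP=104, FN=31+30+30+32+35=158 → 104/262 = 0.39695
Lowest is class 'K' with recall = 0.3969.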